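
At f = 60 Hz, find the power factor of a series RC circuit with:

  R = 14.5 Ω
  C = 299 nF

Step 1 — Angular frequency: ω = 2π·f = 2π·60 = 377 rad/s.
Step 2 — Component impedances:
  R: Z = R = 14.5 Ω
  C: Z = 1/(jωC) = -j/(ω·C) = 0 - j8872 Ω
Step 3 — Series combination: Z_total = R + C = 14.5 - j8872 Ω = 8872∠-89.9° Ω.
Step 4 — Power factor: PF = cos(φ) = Re(Z)/|Z| = 14.5/8872 = 0.001634.
Step 5 — Type: Im(Z) = -8872 ⇒ leading (phase φ = -89.9°).

PF = 0.001634 (leading, φ = -89.9°)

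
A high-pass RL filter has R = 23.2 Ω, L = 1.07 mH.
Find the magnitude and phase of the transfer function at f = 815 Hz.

Step 1 — Angular frequency: ω = 2π·815 = 5121 rad/s.
Step 2 — Transfer function: H(jω) = jωL/(R + jωL).
Step 3 — Numerator jωL = j·5.479; denominator R + jωL = 23.2 + j5.479.
Step 4 — H = 0.05283 + j0.2237.
Step 5 — Magnitude: |H| = 0.2299 (-12.8 dB); phase: φ = 76.7°.

|H| = 0.2299 (-12.8 dB), φ = 76.7°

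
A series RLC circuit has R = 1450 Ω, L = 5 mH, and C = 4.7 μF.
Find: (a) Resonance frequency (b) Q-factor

Step 1 — Resonance condition Im(Z)=0 gives ω₀ = 1/√(LC).
Step 2 — ω₀ = 1/√(0.005·4.7e-06) = 6523 rad/s.
Step 3 — f₀ = ω₀/(2π) = 1038 Hz.
Step 4 — Series Q: Q = ω₀L/R = 6523·0.005/1450 = 0.02249.

(a) f₀ = 1038 Hz  (b) Q = 0.02249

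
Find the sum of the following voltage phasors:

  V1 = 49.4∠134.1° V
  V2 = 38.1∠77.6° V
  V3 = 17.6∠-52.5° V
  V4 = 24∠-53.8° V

Step 1 — Convert each phasor to rectangular form:
  V1 = 49.4·(cos(134.1°) + j·sin(134.1°)) = -34.38 + j35.48 V
  V2 = 38.1·(cos(77.6°) + j·sin(77.6°)) = 8.181 + j37.21 V
  V3 = 17.6·(cos(-52.5°) + j·sin(-52.5°)) = 10.71 - j13.96 V
  V4 = 24·(cos(-53.8°) + j·sin(-53.8°)) = 14.17 - j19.37 V
Step 2 — Sum components: V_total = -1.308 + j39.36 V.
Step 3 — Convert to polar: |V_total| = 39.38 V, ∠V_total = 91.9°.

V_total = 39.38∠91.9° V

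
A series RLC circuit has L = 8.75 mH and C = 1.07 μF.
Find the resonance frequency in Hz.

Step 1 — Resonance condition Im(Z)=0 gives ω₀ = 1/√(LC).
Step 2 — ω₀ = 1/√(0.00875·1.07e-06) = 1.033e+04 rad/s.
Step 3 — f₀ = ω₀/(2π) = 1645 Hz.

f₀ = 1645 Hz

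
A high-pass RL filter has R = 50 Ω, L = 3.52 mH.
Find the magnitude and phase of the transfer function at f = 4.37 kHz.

Step 1 — Angular frequency: ω = 2π·4370 = 2.746e+04 rad/s.
Step 2 — Transfer function: H(jω) = jωL/(R + jωL).
Step 3 — Numerator jωL = j·96.65; denominator R + jωL = 50 + j96.65.
Step 4 — H = 0.7889 + j0.4081.
Step 5 — Magnitude: |H| = 0.8882 (-1.0 dB); phase: φ = 27.4°.

|H| = 0.8882 (-1.0 dB), φ = 27.4°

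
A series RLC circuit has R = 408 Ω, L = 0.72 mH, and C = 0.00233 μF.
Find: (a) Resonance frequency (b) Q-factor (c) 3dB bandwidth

Step 1 — Resonance: ω₀ = 1/√(LC) = 1/√(0.00072·2.33e-09) = 7.721e+05 rad/s.
Step 2 — f₀ = ω₀/(2π) = 1.229e+05 Hz.
Step 3 — Series Q: Q = ω₀L/R = 7.721e+05·0.00072/408 = 1.362.
Step 4 — Bandwidth: Δω = ω₀/Q = 5.667e+05 rad/s; BW = Δω/(2π) = 9.019e+04 Hz.

(a) f₀ = 1.229e+05 Hz  (b) Q = 1.362  (c) BW = 9.019e+04 Hz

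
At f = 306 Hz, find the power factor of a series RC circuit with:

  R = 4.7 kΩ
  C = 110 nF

Step 1 — Angular frequency: ω = 2π·f = 2π·306 = 1923 rad/s.
Step 2 — Component impedances:
  R: Z = R = 4700 Ω
  C: Z = 1/(jωC) = -j/(ω·C) = 0 - j4728 Ω
Step 3 — Series combination: Z_total = R + C = 4700 - j4728 Ω = 6667∠-45.2° Ω.
Step 4 — Power factor: PF = cos(φ) = Re(Z)/|Z| = 4700/6667 = 0.705.
Step 5 — Type: Im(Z) = -4728 ⇒ leading (phase φ = -45.2°).

PF = 0.705 (leading, φ = -45.2°)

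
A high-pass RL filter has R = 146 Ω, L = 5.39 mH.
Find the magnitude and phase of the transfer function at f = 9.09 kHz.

Step 1 — Angular frequency: ω = 2π·9090 = 5.711e+04 rad/s.
Step 2 — Transfer function: H(jω) = jωL/(R + jωL).
Step 3 — Numerator jωL = j·307.8; denominator R + jωL = 146 + j307.8.
Step 4 — H = 0.8164 + j0.3872.
Step 5 — Magnitude: |H| = 0.9035 (-0.9 dB); phase: φ = 25.4°.

|H| = 0.9035 (-0.9 dB), φ = 25.4°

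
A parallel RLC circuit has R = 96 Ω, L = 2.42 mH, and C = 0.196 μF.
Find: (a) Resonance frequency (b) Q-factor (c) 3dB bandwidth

Step 1 — Resonance: ω₀ = 1/√(LC) = 1/√(0.00242·1.96e-07) = 4.592e+04 rad/s.
Step 2 — f₀ = ω₀/(2π) = 7308 Hz.
Step 3 — Parallel Q: Q = R/(ω₀L) = 96/(4.592e+04·0.00242) = 0.864.
Step 4 — Bandwidth: Δω = ω₀/Q = 5.315e+04 rad/s; BW = Δω/(2π) = 8458 Hz.

(a) f₀ = 7308 Hz  (b) Q = 0.864  (c) BW = 8458 Hz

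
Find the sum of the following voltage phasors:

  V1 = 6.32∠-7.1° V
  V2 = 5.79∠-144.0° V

Step 1 — Convert each phasor to rectangular form:
  V1 = 6.32·(cos(-7.1°) + j·sin(-7.1°)) = 6.272 - j0.7812 V
  V2 = 5.79·(cos(-144.0°) + j·sin(-144.0°)) = -4.684 - j3.403 V
Step 2 — Sum components: V_total = 1.587 - j4.184 V.
Step 3 — Convert to polar: |V_total| = 4.475 V, ∠V_total = -69.2°.

V_total = 4.475∠-69.2° V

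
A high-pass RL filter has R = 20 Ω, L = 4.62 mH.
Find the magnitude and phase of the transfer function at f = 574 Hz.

Step 1 — Angular frequency: ω = 2π·574 = 3607 rad/s.
Step 2 — Transfer function: H(jω) = jωL/(R + jωL).
Step 3 — Numerator jωL = j·16.66; denominator R + jωL = 20 + j16.66.
Step 4 — H = 0.4097 + j0.4918.
Step 5 — Magnitude: |H| = 0.6401 (-3.9 dB); phase: φ = 50.2°.

|H| = 0.6401 (-3.9 dB), φ = 50.2°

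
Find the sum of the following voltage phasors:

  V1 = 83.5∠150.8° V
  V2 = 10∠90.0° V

Step 1 — Convert each phasor to rectangular form:
  V1 = 83.5·(cos(150.8°) + j·sin(150.8°)) = -72.89 + j40.74 V
  V2 = 10·(cos(90.0°) + j·sin(90.0°)) = 0 + j10 V
Step 2 — Sum components: V_total = -72.89 + j50.74 V.
Step 3 — Convert to polar: |V_total| = 88.81 V, ∠V_total = 145.2°.

V_total = 88.81∠145.2° V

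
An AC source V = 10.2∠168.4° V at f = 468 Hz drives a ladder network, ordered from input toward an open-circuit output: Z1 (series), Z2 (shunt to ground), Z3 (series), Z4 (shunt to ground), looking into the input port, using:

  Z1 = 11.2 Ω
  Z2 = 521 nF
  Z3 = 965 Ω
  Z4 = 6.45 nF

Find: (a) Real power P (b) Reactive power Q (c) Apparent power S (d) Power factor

Step 1 — Angular frequency: ω = 2π·f = 2π·468 = 2941 rad/s.
Step 2 — Component impedances:
  Z1: Z = R = 11.2 Ω
  Z2: Z = 1/(jωC) = -j/(ω·C) = 0 - j652.7 Ω
  Z3: Z = R = 965 Ω
  Z4: Z = 1/(jωC) = -j/(ω·C) = 0 - j5.272e+04 Ω
Step 3 — Ladder network (open output): work backward from the far end, alternating series and parallel combinations. Z_in = 11.34 - j644.8 Ω = 644.9∠-89.0° Ω.
Step 4 — Source phasor: V = 10.2∠168.4° V = -9.992 + j2.051 V.
Step 5 — Current: I = V / Z = -0.003453 - j0.01544 A = 0.01582∠-102.6° A.
Step 6 — Complex power: S = V·I* = 0.002838 - j0.1613 VA.
Step 7 — Real power: P = Re(S) = 0.002838 W.
Step 8 — Reactive power: Q = Im(S) = -0.1613 VAR.
Step 9 — Apparent power: |S| = 0.1613 VA.
Step 10 — Power factor: PF = P/|S| = 0.01759 (leading).

(a) P = 0.002838 W  (b) Q = -0.1613 VAR  (c) S = 0.1613 VA  (d) PF = 0.01759 (leading)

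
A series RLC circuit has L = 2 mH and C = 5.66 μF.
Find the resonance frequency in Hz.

Step 1 — Resonance condition Im(Z)=0 gives ω₀ = 1/√(LC).
Step 2 — ω₀ = 1/√(0.002·5.66e-06) = 9399 rad/s.
Step 3 — f₀ = ω₀/(2π) = 1496 Hz.

f₀ = 1496 Hz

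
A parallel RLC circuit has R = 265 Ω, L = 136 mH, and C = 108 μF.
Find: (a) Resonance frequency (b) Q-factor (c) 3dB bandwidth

Step 1 — Resonance: ω₀ = 1/√(LC) = 1/√(0.136·0.000108) = 260.9 rad/s.
Step 2 — f₀ = ω₀/(2π) = 41.53 Hz.
Step 3 — Parallel Q: Q = R/(ω₀L) = 265/(260.9·0.136) = 7.468.
Step 4 — Bandwidth: Δω = ω₀/Q = 34.94 rad/s; BW = Δω/(2π) = 5.561 Hz.

(a) f₀ = 41.53 Hz  (b) Q = 7.468  (c) BW = 5.561 Hz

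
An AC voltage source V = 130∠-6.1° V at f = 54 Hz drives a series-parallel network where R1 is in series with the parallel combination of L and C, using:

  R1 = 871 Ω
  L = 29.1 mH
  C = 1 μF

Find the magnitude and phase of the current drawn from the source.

Step 1 — Angular frequency: ω = 2π·f = 2π·54 = 339.3 rad/s.
Step 2 — Component impedances:
  R1: Z = R = 871 Ω
  L: Z = jωL = j·339.3·0.0291 = 0 + j9.873 Ω
  C: Z = 1/(jωC) = -j/(ω·C) = 0 - j2947 Ω
Step 3 — Parallel branch: L || C = 1/(1/L + 1/C) = 0 + j9.907 Ω.
Step 4 — Series with R1: Z_total = R1 + (L || C) = 871 + j9.907 Ω = 871.1∠0.7° Ω.
Step 5 — Source phasor: V = 130∠-6.1° V = 129.3 - j13.81 V.
Step 6 — Ohm's law: I = V / Z_total = (129.3 - j13.81) / (871 + j9.907) = 0.1482 - j0.01755 A.
Step 7 — Convert to polar: |I| = 0.1492 A, ∠I = -6.8°.

I = 0.1492∠-6.8° A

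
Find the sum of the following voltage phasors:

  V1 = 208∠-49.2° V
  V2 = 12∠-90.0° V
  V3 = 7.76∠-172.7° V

Step 1 — Convert each phasor to rectangular form:
  V1 = 208·(cos(-49.2°) + j·sin(-49.2°)) = 135.9 - j157.5 V
  V2 = 12·(cos(-90.0°) + j·sin(-90.0°)) = 0 - j12 V
  V3 = 7.76·(cos(-172.7°) + j·sin(-172.7°)) = -7.697 - j0.986 V
Step 2 — Sum components: V_total = 128.2 - j170.4 V.
Step 3 — Convert to polar: |V_total| = 213.3 V, ∠V_total = -53.0°.

V_total = 213.3∠-53.0° V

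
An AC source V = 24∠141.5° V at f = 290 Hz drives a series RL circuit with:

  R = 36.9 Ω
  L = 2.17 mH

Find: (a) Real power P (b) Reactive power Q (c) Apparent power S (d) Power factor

Step 1 — Angular frequency: ω = 2π·f = 2π·290 = 1822 rad/s.
Step 2 — Component impedances:
  R: Z = R = 36.9 Ω
  L: Z = jωL = j·1822·0.00217 = 0 + j3.954 Ω
Step 3 — Series combination: Z_total = R + L = 36.9 + j3.954 Ω = 37.11∠6.1° Ω.
Step 4 — Source phasor: V = 24∠141.5° V = -18.78 + j14.94 V.
Step 5 — Current: I = V / Z = -0.4603 + j0.4542 A = 0.6467∠135.4° A.
Step 6 — Complex power: S = V·I* = 15.43 + j1.654 VA.
Step 7 — Real power: P = Re(S) = 15.43 W.
Step 8 — Reactive power: Q = Im(S) = 1.654 VAR.
Step 9 — Apparent power: |S| = 15.52 VA.
Step 10 — Power factor: PF = P/|S| = 0.9943 (lagging).

(a) P = 15.43 W  (b) Q = 1.654 VAR  (c) S = 15.52 VA  (d) PF = 0.9943 (lagging)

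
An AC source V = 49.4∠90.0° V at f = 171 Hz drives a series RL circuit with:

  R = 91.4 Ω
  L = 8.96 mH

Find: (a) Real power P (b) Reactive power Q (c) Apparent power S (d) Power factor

Step 1 — Angular frequency: ω = 2π·f = 2π·171 = 1074 rad/s.
Step 2 — Component impedances:
  R: Z = R = 91.4 Ω
  L: Z = jωL = j·1074·0.00896 = 0 + j9.627 Ω
Step 3 — Series combination: Z_total = R + L = 91.4 + j9.627 Ω = 91.91∠6.0° Ω.
Step 4 — Source phasor: V = 49.4∠90.0° V = 0 + j49.4 V.
Step 5 — Current: I = V / Z = 0.0563 + j0.5346 A = 0.5375∠84.0° A.
Step 6 — Complex power: S = V·I* = 26.41 + j2.781 VA.
Step 7 — Real power: P = Re(S) = 26.41 W.
Step 8 — Reactive power: Q = Im(S) = 2.781 VAR.
Step 9 — Apparent power: |S| = 26.55 VA.
Step 10 — Power factor: PF = P/|S| = 0.9945 (lagging).

(a) P = 26.41 W  (b) Q = 2.781 VAR  (c) S = 26.55 VA  (d) PF = 0.9945 (lagging)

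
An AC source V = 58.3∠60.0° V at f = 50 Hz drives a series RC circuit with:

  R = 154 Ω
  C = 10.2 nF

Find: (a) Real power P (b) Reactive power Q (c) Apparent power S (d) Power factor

Step 1 — Angular frequency: ω = 2π·f = 2π·50 = 314.2 rad/s.
Step 2 — Component impedances:
  R: Z = R = 154 Ω
  C: Z = 1/(jωC) = -j/(ω·C) = 0 - j3.121e+05 Ω
Step 3 — Series combination: Z_total = R + C = 154 - j3.121e+05 Ω = 3.121e+05∠-90.0° Ω.
Step 4 — Source phasor: V = 58.3∠60.0° V = 29.15 + j50.49 V.
Step 5 — Current: I = V / Z = -0.0001617 + j9.349e-05 A = 0.0001868∠150.0° A.
Step 6 — Complex power: S = V·I* = 5.375e-06 - j0.01089 VA.
Step 7 — Real power: P = Re(S) = 5.375e-06 W.
Step 8 — Reactive power: Q = Im(S) = -0.01089 VAR.
Step 9 — Apparent power: |S| = 0.01089 VA.
Step 10 — Power factor: PF = P/|S| = 0.0004935 (leading).

(a) P = 5.375e-06 W  (b) Q = -0.01089 VAR  (c) S = 0.01089 VA  (d) PF = 0.0004935 (leading)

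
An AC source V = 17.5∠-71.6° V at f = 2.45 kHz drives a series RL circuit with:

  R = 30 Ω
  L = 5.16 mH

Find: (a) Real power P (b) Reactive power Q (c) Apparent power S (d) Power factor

Step 1 — Angular frequency: ω = 2π·f = 2π·2450 = 1.539e+04 rad/s.
Step 2 — Component impedances:
  R: Z = R = 30 Ω
  L: Z = jωL = j·1.539e+04·0.00516 = 0 + j79.43 Ω
Step 3 — Series combination: Z_total = R + L = 30 + j79.43 Ω = 84.91∠69.3° Ω.
Step 4 — Source phasor: V = 17.5∠-71.6° V = 5.524 - j16.61 V.
Step 5 — Current: I = V / Z = -0.16 - j0.13 A = 0.2061∠-140.9° A.
Step 6 — Complex power: S = V·I* = 1.274 + j3.374 VA.
Step 7 — Real power: P = Re(S) = 1.274 W.
Step 8 — Reactive power: Q = Im(S) = 3.374 VAR.
Step 9 — Apparent power: |S| = 3.607 VA.
Step 10 — Power factor: PF = P/|S| = 0.3533 (lagging).

(a) P = 1.274 W  (b) Q = 3.374 VAR  (c) S = 3.607 VA  (d) PF = 0.3533 (lagging)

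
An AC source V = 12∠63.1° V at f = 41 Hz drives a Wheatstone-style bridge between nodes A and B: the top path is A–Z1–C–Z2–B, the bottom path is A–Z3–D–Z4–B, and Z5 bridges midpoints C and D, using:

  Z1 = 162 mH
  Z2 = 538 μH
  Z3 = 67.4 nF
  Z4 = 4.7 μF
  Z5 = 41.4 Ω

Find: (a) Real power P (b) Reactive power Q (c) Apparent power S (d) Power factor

Step 1 — Angular frequency: ω = 2π·f = 2π·41 = 257.6 rad/s.
Step 2 — Component impedances:
  Z1: Z = jωL = j·257.6·0.162 = 0 + j41.73 Ω
  Z2: Z = jωL = j·257.6·0.000538 = 0 + j0.1386 Ω
  Z3: Z = 1/(jωC) = -j/(ω·C) = 0 - j5.759e+04 Ω
  Z4: Z = 1/(jωC) = -j/(ω·C) = 0 - j825.9 Ω
  Z5: Z = R = 41.4 Ω
Step 3 — Bridge requires nodal analysis (the Z5 bridge couples midpoints C and D, so the two paths cannot be reduced to a simple series/parallel combination). Setting node B to ground and injecting 1 A at node A, the 3-node admittance system at A, C, D solves to V_A = Z_AB = 1.282e-05 + j41.9 Ω = 41.9∠90.0° Ω.
Step 4 — Source phasor: V = 12∠63.1° V = 5.429 + j10.7 V.
Step 5 — Current: I = V / Z = 0.2554 - j0.1296 A = 0.2864∠-26.9° A.
Step 6 — Complex power: S = V·I* = 1.052e-06 + j3.437 VA.
Step 7 — Real power: P = Re(S) = 1.052e-06 W.
Step 8 — Reactive power: Q = Im(S) = 3.437 VAR.
Step 9 — Apparent power: |S| = 3.437 VA.
Step 10 — Power factor: PF = P/|S| = 3.061e-07 (lagging).

(a) P = 1.052e-06 W  (b) Q = 3.437 VAR  (c) S = 3.437 VA  (d) PF = 3.061e-07 (lagging)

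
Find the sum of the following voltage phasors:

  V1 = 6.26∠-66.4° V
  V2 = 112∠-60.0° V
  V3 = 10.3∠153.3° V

Step 1 — Convert each phasor to rectangular form:
  V1 = 6.26·(cos(-66.4°) + j·sin(-66.4°)) = 2.506 - j5.736 V
  V2 = 112·(cos(-60.0°) + j·sin(-60.0°)) = 56 - j96.99 V
  V3 = 10.3·(cos(153.3°) + j·sin(153.3°)) = -9.202 + j4.628 V
Step 2 — Sum components: V_total = 49.3 - j98.1 V.
Step 3 — Convert to polar: |V_total| = 109.8 V, ∠V_total = -63.3°.

V_total = 109.8∠-63.3° V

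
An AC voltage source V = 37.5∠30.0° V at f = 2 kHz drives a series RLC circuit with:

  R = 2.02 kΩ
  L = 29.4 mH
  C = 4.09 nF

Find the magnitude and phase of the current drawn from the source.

Step 1 — Angular frequency: ω = 2π·f = 2π·2000 = 1.257e+04 rad/s.
Step 2 — Component impedances:
  R: Z = R = 2020 Ω
  L: Z = jωL = j·1.257e+04·0.0294 = 0 + j369.5 Ω
  C: Z = 1/(jωC) = -j/(ω·C) = 0 - j1.946e+04 Ω
Step 3 — Series combination: Z_total = R + L + C = 2020 - j1.909e+04 Ω = 1.919e+04∠-84.0° Ω.
Step 4 — Source phasor: V = 37.5∠30.0° V = 32.48 + j18.75 V.
Step 5 — Ohm's law: I = V / Z_total = (32.48 + j18.75) / (2020 - j1.909e+04) = -0.0007934 + j0.001785 A.
Step 6 — Convert to polar: |I| = 0.001954 A, ∠I = 114.0°.

I = 0.001954∠114.0° A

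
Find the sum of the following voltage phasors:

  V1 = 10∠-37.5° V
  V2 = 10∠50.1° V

Step 1 — Convert each phasor to rectangular form:
  V1 = 10·(cos(-37.5°) + j·sin(-37.5°)) = 7.934 - j6.088 V
  V2 = 10·(cos(50.1°) + j·sin(50.1°)) = 6.414 + j7.672 V
Step 2 — Sum components: V_total = 14.35 + j1.584 V.
Step 3 — Convert to polar: |V_total| = 14.44 V, ∠V_total = 6.3°.

V_total = 14.44∠6.3° V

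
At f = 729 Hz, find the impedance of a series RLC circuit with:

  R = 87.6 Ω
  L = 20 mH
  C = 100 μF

Step 1 — Angular frequency: ω = 2π·f = 2π·729 = 4580 rad/s.
Step 2 — Component impedances:
  R: Z = R = 87.6 Ω
  L: Z = jωL = j·4580·0.02 = 0 + j91.61 Ω
  C: Z = 1/(jωC) = -j/(ω·C) = 0 - j2.183 Ω
Step 3 — Series combination: Z_total = R + L + C = 87.6 + j89.43 Ω = 125.2∠45.6° Ω.

Z = 87.6 + j89.43 Ω = 125.2∠45.6° Ω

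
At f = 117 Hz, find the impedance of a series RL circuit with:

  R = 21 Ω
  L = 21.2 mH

Step 1 — Angular frequency: ω = 2π·f = 2π·117 = 735.1 rad/s.
Step 2 — Component impedances:
  R: Z = R = 21 Ω
  L: Z = jωL = j·735.1·0.0212 = 0 + j15.58 Ω
Step 3 — Series combination: Z_total = R + L = 21 + j15.58 Ω = 26.15∠36.6° Ω.

Z = 21 + j15.58 Ω = 26.15∠36.6° Ω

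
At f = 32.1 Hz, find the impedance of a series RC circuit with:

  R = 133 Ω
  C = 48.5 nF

Step 1 — Angular frequency: ω = 2π·f = 2π·32.1 = 201.7 rad/s.
Step 2 — Component impedances:
  R: Z = R = 133 Ω
  C: Z = 1/(jωC) = -j/(ω·C) = 0 - j1.022e+05 Ω
Step 3 — Series combination: Z_total = R + C = 133 - j1.022e+05 Ω = 1.022e+05∠-89.9° Ω.

Z = 133 - j1.022e+05 Ω = 1.022e+05∠-89.9° Ω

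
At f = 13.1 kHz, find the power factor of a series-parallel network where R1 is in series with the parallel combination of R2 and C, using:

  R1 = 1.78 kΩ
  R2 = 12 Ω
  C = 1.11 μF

Step 1 — Angular frequency: ω = 2π·f = 2π·1.31e+04 = 8.231e+04 rad/s.
Step 2 — Component impedances:
  R1: Z = R = 1780 Ω
  R2: Z = R = 12 Ω
  C: Z = 1/(jωC) = -j/(ω·C) = 0 - j10.95 Ω
Step 3 — Parallel branch: R2 || C = 1/(1/R2 + 1/C) = 5.45 - j5.975 Ω.
Step 4 — Series with R1: Z_total = R1 + (R2 || C) = 1785 - j5.975 Ω = 1785∠-0.2° Ω.
Step 5 — Power factor: PF = cos(φ) = Re(Z)/|Z| = 1785/1785 = 1.
Step 6 — Type: Im(Z) = -5.975 ⇒ leading (phase φ = -0.2°).

PF = 1 (leading, φ = -0.2°)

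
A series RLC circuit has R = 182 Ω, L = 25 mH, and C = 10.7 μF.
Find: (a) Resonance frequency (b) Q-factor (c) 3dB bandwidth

Step 1 — Resonance: ω₀ = 1/√(LC) = 1/√(0.025·1.07e-05) = 1933 rad/s.
Step 2 — f₀ = ω₀/(2π) = 307.7 Hz.
Step 3 — Series Q: Q = ω₀L/R = 1933·0.025/182 = 0.2656.
Step 4 — Bandwidth: Δω = ω₀/Q = 7280 rad/s; BW = Δω/(2π) = 1159 Hz.

(a) f₀ = 307.7 Hz  (b) Q = 0.2656  (c) BW = 1159 Hz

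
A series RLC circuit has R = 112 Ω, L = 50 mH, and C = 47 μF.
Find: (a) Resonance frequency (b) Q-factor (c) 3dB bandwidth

Step 1 — Resonance condition Im(Z)=0 gives ω₀ = 1/√(LC).
Step 2 — ω₀ = 1/√(0.05·4.7e-05) = 652.3 rad/s.
Step 3 — f₀ = ω₀/(2π) = 103.8 Hz.
Step 4 — Series Q: Q = ω₀L/R = 652.3·0.05/112 = 0.2912.
Step 5 — 3dB bandwidth: Δω = ω₀/Q = 2240 rad/s; BW = Δω/(2π) = 356.5 Hz.

(a) f₀ = 103.8 Hz  (b) Q = 0.2912  (c) BW = 356.5 Hz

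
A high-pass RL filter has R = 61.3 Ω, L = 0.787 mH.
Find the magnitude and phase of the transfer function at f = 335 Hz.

Step 1 — Angular frequency: ω = 2π·335 = 2105 rad/s.
Step 2 — Transfer function: H(jω) = jωL/(R + jωL).
Step 3 — Numerator jωL = j·1.657; denominator R + jωL = 61.3 + j1.657.
Step 4 — H = 0.0007297 + j0.027.
Step 5 — Magnitude: |H| = 0.02701 (-31.4 dB); phase: φ = 88.5°.

|H| = 0.02701 (-31.4 dB), φ = 88.5°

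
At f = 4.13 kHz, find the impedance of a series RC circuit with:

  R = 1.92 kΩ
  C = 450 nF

Step 1 — Angular frequency: ω = 2π·f = 2π·4130 = 2.595e+04 rad/s.
Step 2 — Component impedances:
  R: Z = R = 1920 Ω
  C: Z = 1/(jωC) = -j/(ω·C) = 0 - j85.64 Ω
Step 3 — Series combination: Z_total = R + C = 1920 - j85.64 Ω = 1922∠-2.6° Ω.

Z = 1920 - j85.64 Ω = 1922∠-2.6° Ω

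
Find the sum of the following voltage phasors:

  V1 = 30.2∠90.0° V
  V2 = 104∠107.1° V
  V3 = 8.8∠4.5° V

Step 1 — Convert each phasor to rectangular form:
  V1 = 30.2·(cos(90.0°) + j·sin(90.0°)) = 0 + j30.2 V
  V2 = 104·(cos(107.1°) + j·sin(107.1°)) = -30.58 + j99.4 V
  V3 = 8.8·(cos(4.5°) + j·sin(4.5°)) = 8.773 + j0.6904 V
Step 2 — Sum components: V_total = -21.81 + j130.3 V.
Step 3 — Convert to polar: |V_total| = 132.1 V, ∠V_total = 99.5°.

V_total = 132.1∠99.5° V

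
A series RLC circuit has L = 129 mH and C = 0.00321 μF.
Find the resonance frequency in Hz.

Step 1 — Resonance condition Im(Z)=0 gives ω₀ = 1/√(LC).
Step 2 — ω₀ = 1/√(0.129·3.21e-09) = 4.914e+04 rad/s.
Step 3 — f₀ = ω₀/(2π) = 7821 Hz.

f₀ = 7821 Hz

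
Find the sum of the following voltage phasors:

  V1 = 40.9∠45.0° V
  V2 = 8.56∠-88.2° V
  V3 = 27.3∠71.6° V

Step 1 — Convert each phasor to rectangular form:
  V1 = 40.9·(cos(45.0°) + j·sin(45.0°)) = 28.92 + j28.92 V
  V2 = 8.56·(cos(-88.2°) + j·sin(-88.2°)) = 0.2689 - j8.556 V
  V3 = 27.3·(cos(71.6°) + j·sin(71.6°)) = 8.617 + j25.9 V
Step 2 — Sum components: V_total = 37.81 + j46.27 V.
Step 3 — Convert to polar: |V_total| = 59.75 V, ∠V_total = 50.7°.

V_total = 59.75∠50.7° V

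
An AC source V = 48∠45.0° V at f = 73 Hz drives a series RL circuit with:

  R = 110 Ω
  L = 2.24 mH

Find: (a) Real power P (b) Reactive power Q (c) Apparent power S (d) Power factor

Step 1 — Angular frequency: ω = 2π·f = 2π·73 = 458.7 rad/s.
Step 2 — Component impedances:
  R: Z = R = 110 Ω
  L: Z = jωL = j·458.7·0.00224 = 0 + j1.027 Ω
Step 3 — Series combination: Z_total = R + L = 110 + j1.027 Ω = 110∠0.5° Ω.
Step 4 — Source phasor: V = 48∠45.0° V = 33.94 + j33.94 V.
Step 5 — Current: I = V / Z = 0.3114 + j0.3056 A = 0.4363∠44.5° A.
Step 6 — Complex power: S = V·I* = 20.94 + j0.1956 VA.
Step 7 — Real power: P = Re(S) = 20.94 W.
Step 8 — Reactive power: Q = Im(S) = 0.1956 VAR.
Step 9 — Apparent power: |S| = 20.94 VA.
Step 10 — Power factor: PF = P/|S| = 1 (lagging).

(a) P = 20.94 W  (b) Q = 0.1956 VAR  (c) S = 20.94 VA  (d) PF = 1 (lagging)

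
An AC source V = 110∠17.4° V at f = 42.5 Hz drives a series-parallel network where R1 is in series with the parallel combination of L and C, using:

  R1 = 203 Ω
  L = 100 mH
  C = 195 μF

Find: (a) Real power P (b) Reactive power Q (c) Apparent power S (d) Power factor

Step 1 — Angular frequency: ω = 2π·f = 2π·42.5 = 267 rad/s.
Step 2 — Component impedances:
  R1: Z = R = 203 Ω
  L: Z = jωL = j·267·0.1 = 0 + j26.7 Ω
  C: Z = 1/(jωC) = -j/(ω·C) = 0 - j19.2 Ω
Step 3 — Parallel branch: L || C = 1/(1/L + 1/C) = 0 - j68.38 Ω.
Step 4 — Series with R1: Z_total = R1 + (L || C) = 203 - j68.38 Ω = 214.2∠-18.6° Ω.
Step 5 — Source phasor: V = 110∠17.4° V = 105 + j32.89 V.
Step 6 — Current: I = V / Z = 0.4154 + j0.302 A = 0.5135∠36.0° A.
Step 7 — Complex power: S = V·I* = 53.53 - j18.03 VA.
Step 8 — Real power: P = Re(S) = 53.53 W.
Step 9 — Reactive power: Q = Im(S) = -18.03 VAR.
Step 10 — Apparent power: |S| = 56.49 VA.
Step 11 — Power factor: PF = P/|S| = 0.9477 (leading).

(a) P = 53.53 W  (b) Q = -18.03 VAR  (c) S = 56.49 VA  (d) PF = 0.9477 (leading)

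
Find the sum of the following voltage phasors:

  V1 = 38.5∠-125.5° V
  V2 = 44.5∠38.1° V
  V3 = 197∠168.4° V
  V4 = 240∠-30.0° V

Step 1 — Convert each phasor to rectangular form:
  V1 = 38.5·(cos(-125.5°) + j·sin(-125.5°)) = -22.36 - j31.34 V
  V2 = 44.5·(cos(38.1°) + j·sin(38.1°)) = 35.02 + j27.46 V
  V3 = 197·(cos(168.4°) + j·sin(168.4°)) = -193 + j39.61 V
  V4 = 240·(cos(-30.0°) + j·sin(-30.0°)) = 207.8 - j120 V
Step 2 — Sum components: V_total = 27.53 - j84.27 V.
Step 3 — Convert to polar: |V_total| = 88.66 V, ∠V_total = -71.9°.

V_total = 88.66∠-71.9° V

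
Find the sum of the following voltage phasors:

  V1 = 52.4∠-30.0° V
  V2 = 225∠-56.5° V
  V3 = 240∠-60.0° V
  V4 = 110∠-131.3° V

Step 1 — Convert each phasor to rectangular form:
  V1 = 52.4·(cos(-30.0°) + j·sin(-30.0°)) = 45.38 - j26.2 V
  V2 = 225·(cos(-56.5°) + j·sin(-56.5°)) = 124.2 - j187.6 V
  V3 = 240·(cos(-60.0°) + j·sin(-60.0°)) = 120 - j207.8 V
  V4 = 110·(cos(-131.3°) + j·sin(-131.3°)) = -72.6 - j82.64 V
Step 2 — Sum components: V_total = 217 - j504.3 V.
Step 3 — Convert to polar: |V_total| = 549 V, ∠V_total = -66.7°.

V_total = 549∠-66.7° V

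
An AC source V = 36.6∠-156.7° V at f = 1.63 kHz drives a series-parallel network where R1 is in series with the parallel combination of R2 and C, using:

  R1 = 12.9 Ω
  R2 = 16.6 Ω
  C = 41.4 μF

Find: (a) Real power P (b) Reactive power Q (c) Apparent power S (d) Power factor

Step 1 — Angular frequency: ω = 2π·f = 2π·1630 = 1.024e+04 rad/s.
Step 2 — Component impedances:
  R1: Z = R = 12.9 Ω
  R2: Z = R = 16.6 Ω
  C: Z = 1/(jωC) = -j/(ω·C) = 0 - j2.358 Ω
Step 3 — Parallel branch: R2 || C = 1/(1/R2 + 1/C) = 0.3285 - j2.312 Ω.
Step 4 — Series with R1: Z_total = R1 + (R2 || C) = 13.23 - j2.312 Ω = 13.43∠-9.9° Ω.
Step 5 — Source phasor: V = 36.6∠-156.7° V = -33.62 - j14.48 V.
Step 6 — Current: I = V / Z = -2.28 - j1.493 A = 2.725∠-146.8° A.
Step 7 — Complex power: S = V·I* = 98.26 - j17.17 VA.
Step 8 — Real power: P = Re(S) = 98.26 W.
Step 9 — Reactive power: Q = Im(S) = -17.17 VAR.
Step 10 — Apparent power: |S| = 99.75 VA.
Step 11 — Power factor: PF = P/|S| = 0.9851 (leading).

(a) P = 98.26 W  (b) Q = -17.17 VAR  (c) S = 99.75 VA  (d) PF = 0.9851 (leading)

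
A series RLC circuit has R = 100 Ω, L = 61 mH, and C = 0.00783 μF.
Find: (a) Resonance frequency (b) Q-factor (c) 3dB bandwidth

Step 1 — Resonance: ω₀ = 1/√(LC) = 1/√(0.061·7.83e-09) = 4.576e+04 rad/s.
Step 2 — f₀ = ω₀/(2π) = 7282 Hz.
Step 3 — Series Q: Q = ω₀L/R = 4.576e+04·0.061/100 = 27.91.
Step 4 — Bandwidth: Δω = ω₀/Q = 1639 rad/s; BW = Δω/(2π) = 260.9 Hz.

(a) f₀ = 7282 Hz  (b) Q = 27.91  (c) BW = 260.9 Hz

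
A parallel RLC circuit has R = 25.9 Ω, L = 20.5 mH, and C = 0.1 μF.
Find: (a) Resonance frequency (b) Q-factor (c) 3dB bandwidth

Step 1 — Resonance: ω₀ = 1/√(LC) = 1/√(0.0205·1e-07) = 2.209e+04 rad/s.
Step 2 — f₀ = ω₀/(2π) = 3515 Hz.
Step 3 — Parallel Q: Q = R/(ω₀L) = 25.9/(2.209e+04·0.0205) = 0.0572.
Step 4 — Bandwidth: Δω = ω₀/Q = 3.861e+05 rad/s; BW = Δω/(2π) = 6.145e+04 Hz.

(a) f₀ = 3515 Hz  (b) Q = 0.0572  (c) BW = 6.145e+04 Hz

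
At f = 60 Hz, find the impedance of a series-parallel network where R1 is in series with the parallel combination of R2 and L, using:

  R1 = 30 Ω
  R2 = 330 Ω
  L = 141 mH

Step 1 — Angular frequency: ω = 2π·f = 2π·60 = 377 rad/s.
Step 2 — Component impedances:
  R1: Z = R = 30 Ω
  R2: Z = R = 330 Ω
  L: Z = jωL = j·377·0.141 = 0 + j53.16 Ω
Step 3 — Parallel branch: R2 || L = 1/(1/R2 + 1/L) = 8.346 + j51.81 Ω.
Step 4 — Series with R1: Z_total = R1 + (R2 || L) = 38.35 + j51.81 Ω = 64.46∠53.5° Ω.

Z = 38.35 + j51.81 Ω = 64.46∠53.5° Ω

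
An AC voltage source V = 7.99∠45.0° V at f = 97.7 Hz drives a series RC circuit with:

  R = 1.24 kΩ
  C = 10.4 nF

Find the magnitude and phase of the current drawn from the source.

Step 1 — Angular frequency: ω = 2π·f = 2π·97.7 = 613.9 rad/s.
Step 2 — Component impedances:
  R: Z = R = 1240 Ω
  C: Z = 1/(jωC) = -j/(ω·C) = 0 - j1.566e+05 Ω
Step 3 — Series combination: Z_total = R + C = 1240 - j1.566e+05 Ω = 1.566e+05∠-89.5° Ω.
Step 4 — Source phasor: V = 7.99∠45.0° V = 5.65 + j5.65 V.
Step 5 — Ohm's law: I = V / Z_total = (5.65 + j5.65) / (1240 - j1.566e+05) = -3.578e-05 + j3.635e-05 A.
Step 6 — Convert to polar: |I| = 5.101e-05 A, ∠I = 134.5°.

I = 5.101e-05∠134.5° A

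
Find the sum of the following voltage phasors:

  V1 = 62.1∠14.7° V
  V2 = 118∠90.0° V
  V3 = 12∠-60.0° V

Step 1 — Convert each phasor to rectangular form:
  V1 = 62.1·(cos(14.7°) + j·sin(14.7°)) = 60.07 + j15.76 V
  V2 = 118·(cos(90.0°) + j·sin(90.0°)) = 0 + j118 V
  V3 = 12·(cos(-60.0°) + j·sin(-60.0°)) = 6 - j10.39 V
Step 2 — Sum components: V_total = 66.07 + j123.4 V.
Step 3 — Convert to polar: |V_total| = 139.9 V, ∠V_total = 61.8°.

V_total = 139.9∠61.8° V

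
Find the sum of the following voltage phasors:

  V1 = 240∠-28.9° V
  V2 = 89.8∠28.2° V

Step 1 — Convert each phasor to rectangular form:
  V1 = 240·(cos(-28.9°) + j·sin(-28.9°)) = 210.1 - j116 V
  V2 = 89.8·(cos(28.2°) + j·sin(28.2°)) = 79.14 + j42.44 V
Step 2 — Sum components: V_total = 289.3 - j73.55 V.
Step 3 — Convert to polar: |V_total| = 298.5 V, ∠V_total = -14.3°.

V_total = 298.5∠-14.3° V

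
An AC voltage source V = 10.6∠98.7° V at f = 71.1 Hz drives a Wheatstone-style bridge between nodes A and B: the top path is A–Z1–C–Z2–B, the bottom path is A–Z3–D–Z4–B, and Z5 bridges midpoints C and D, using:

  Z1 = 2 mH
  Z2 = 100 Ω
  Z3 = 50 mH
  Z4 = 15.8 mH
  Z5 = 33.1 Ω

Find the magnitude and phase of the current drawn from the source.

Step 1 — Angular frequency: ω = 2π·f = 2π·71.1 = 446.7 rad/s.
Step 2 — Component impedances:
  Z1: Z = jωL = j·446.7·0.002 = 0 + j0.8935 Ω
  Z2: Z = R = 100 Ω
  Z3: Z = jωL = j·446.7·0.05 = 0 + j22.34 Ω
  Z4: Z = jωL = j·446.7·0.0158 = 0 + j7.058 Ω
  Z5: Z = R = 33.1 Ω
Step 3 — Bridge requires nodal analysis (the Z5 bridge couples midpoints C and D, so the two paths cannot be reduced to a simple series/parallel combination). Setting node B to ground and injecting 1 A at node A, the 3-node admittance system at A, C, D solves to V_A = Z_AB = 12.53 + j17.64 Ω = 21.64∠54.6° Ω.
Step 4 — Source phasor: V = 10.6∠98.7° V = -1.603 + j10.48 V.
Step 5 — Ohm's law: I = V / Z_total = (-1.603 + j10.48) / (12.53 + j17.64) = 0.352 + j0.3408 A.
Step 6 — Convert to polar: |I| = 0.4899 A, ∠I = 44.1°.

I = 0.4899∠44.1° A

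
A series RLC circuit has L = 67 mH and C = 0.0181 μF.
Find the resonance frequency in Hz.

Step 1 — Resonance condition Im(Z)=0 gives ω₀ = 1/√(LC).
Step 2 — ω₀ = 1/√(0.067·1.81e-08) = 2.872e+04 rad/s.
Step 3 — f₀ = ω₀/(2π) = 4570 Hz.

f₀ = 4570 Hz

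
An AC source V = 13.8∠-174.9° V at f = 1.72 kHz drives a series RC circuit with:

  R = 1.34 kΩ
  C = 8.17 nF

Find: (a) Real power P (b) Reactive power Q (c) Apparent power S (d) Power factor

Step 1 — Angular frequency: ω = 2π·f = 2π·1720 = 1.081e+04 rad/s.
Step 2 — Component impedances:
  R: Z = R = 1340 Ω
  C: Z = 1/(jωC) = -j/(ω·C) = 0 - j1.133e+04 Ω
Step 3 — Series combination: Z_total = R + C = 1340 - j1.133e+04 Ω = 1.14e+04∠-83.3° Ω.
Step 4 — Source phasor: V = 13.8∠-174.9° V = -13.75 - j1.227 V.
Step 5 — Current: I = V / Z = -3.479e-05 - j0.00121 A = 0.00121∠-91.6° A.
Step 6 — Complex power: S = V·I* = 0.001962 - j0.01658 VA.
Step 7 — Real power: P = Re(S) = 0.001962 W.
Step 8 — Reactive power: Q = Im(S) = -0.01658 VAR.
Step 9 — Apparent power: |S| = 0.0167 VA.
Step 10 — Power factor: PF = P/|S| = 0.1175 (leading).

(a) P = 0.001962 W  (b) Q = -0.01658 VAR  (c) S = 0.0167 VA  (d) PF = 0.1175 (leading)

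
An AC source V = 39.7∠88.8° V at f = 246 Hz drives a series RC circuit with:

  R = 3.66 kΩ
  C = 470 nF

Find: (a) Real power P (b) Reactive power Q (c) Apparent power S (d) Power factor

Step 1 — Angular frequency: ω = 2π·f = 2π·246 = 1546 rad/s.
Step 2 — Component impedances:
  R: Z = R = 3660 Ω
  C: Z = 1/(jωC) = -j/(ω·C) = 0 - j1377 Ω
Step 3 — Series combination: Z_total = R + C = 3660 - j1377 Ω = 3910∠-20.6° Ω.
Step 4 — Source phasor: V = 39.7∠88.8° V = 0.8314 + j39.69 V.
Step 5 — Current: I = V / Z = -0.003374 + j0.009576 A = 0.01015∠109.4° A.
Step 6 — Complex power: S = V·I* = 0.3773 - j0.1419 VA.
Step 7 — Real power: P = Re(S) = 0.3773 W.
Step 8 — Reactive power: Q = Im(S) = -0.1419 VAR.
Step 9 — Apparent power: |S| = 0.4031 VA.
Step 10 — Power factor: PF = P/|S| = 0.936 (leading).

(a) P = 0.3773 W  (b) Q = -0.1419 VAR  (c) S = 0.4031 VA  (d) PF = 0.936 (leading)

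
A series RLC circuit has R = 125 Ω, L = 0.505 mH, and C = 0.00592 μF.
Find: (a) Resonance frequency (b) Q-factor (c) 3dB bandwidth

Step 1 — Resonance condition Im(Z)=0 gives ω₀ = 1/√(LC).
Step 2 — ω₀ = 1/√(0.000505·5.92e-09) = 5.784e+05 rad/s.
Step 3 — f₀ = ω₀/(2π) = 9.205e+04 Hz.
Step 4 — Series Q: Q = ω₀L/R = 5.784e+05·0.000505/125 = 2.337.
Step 5 — 3dB bandwidth: Δω = ω₀/Q = 2.475e+05 rad/s; BW = Δω/(2π) = 3.939e+04 Hz.

(a) f₀ = 9.205e+04 Hz  (b) Q = 2.337  (c) BW = 3.939e+04 Hz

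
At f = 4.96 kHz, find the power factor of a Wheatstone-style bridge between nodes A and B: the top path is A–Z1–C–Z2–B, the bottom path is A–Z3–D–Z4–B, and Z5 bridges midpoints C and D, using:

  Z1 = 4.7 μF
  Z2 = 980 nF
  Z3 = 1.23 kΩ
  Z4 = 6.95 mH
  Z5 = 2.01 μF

Step 1 — Angular frequency: ω = 2π·f = 2π·4960 = 3.116e+04 rad/s.
Step 2 — Component impedances:
  Z1: Z = 1/(jωC) = -j/(ω·C) = 0 - j6.827 Ω
  Z2: Z = 1/(jωC) = -j/(ω·C) = 0 - j32.74 Ω
  Z3: Z = R = 1230 Ω
  Z4: Z = jωL = j·3.116e+04·0.00695 = 0 + j216.6 Ω
  Z5: Z = 1/(jωC) = -j/(ω·C) = 0 - j15.96 Ω
Step 3 — Bridge requires nodal analysis (the Z5 bridge couples midpoints C and D, so the two paths cannot be reduced to a simple series/parallel combination). Setting node B to ground and injecting 1 A at node A, the 3-node admittance system at A, C, D solves to V_A = Z_AB = 0.01121 - j45.96 Ω = 45.96∠-90.0° Ω.
Step 4 — Power factor: PF = cos(φ) = Re(Z)/|Z| = 0.01121/45.96 = 0.0002439.
Step 5 — Type: Im(Z) = -45.96 ⇒ leading (phase φ = -90.0°).

PF = 0.0002439 (leading, φ = -90.0°)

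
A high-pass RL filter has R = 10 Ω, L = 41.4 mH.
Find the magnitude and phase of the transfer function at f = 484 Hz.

Step 1 — Angular frequency: ω = 2π·484 = 3041 rad/s.
Step 2 — Transfer function: H(jω) = jωL/(R + jωL).
Step 3 — Numerator jωL = j·125.9; denominator R + jωL = 10 + j125.9.
Step 4 — H = 0.9937 + j0.07893.
Step 5 — Magnitude: |H| = 0.9969 (-0.0 dB); phase: φ = 4.5°.

|H| = 0.9969 (-0.0 dB), φ = 4.5°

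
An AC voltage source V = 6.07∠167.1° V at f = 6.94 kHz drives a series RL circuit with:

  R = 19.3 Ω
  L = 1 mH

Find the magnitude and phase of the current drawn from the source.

Step 1 — Angular frequency: ω = 2π·f = 2π·6940 = 4.361e+04 rad/s.
Step 2 — Component impedances:
  R: Z = R = 19.3 Ω
  L: Z = jωL = j·4.361e+04·0.001 = 0 + j43.61 Ω
Step 3 — Series combination: Z_total = R + L = 19.3 + j43.61 Ω = 47.69∠66.1° Ω.
Step 4 — Source phasor: V = 6.07∠167.1° V = -5.917 + j1.355 V.
Step 5 — Ohm's law: I = V / Z_total = (-5.917 + j1.355) / (19.3 + j43.61) = -0.02423 + j0.125 A.
Step 6 — Convert to polar: |I| = 0.1273 A, ∠I = 101.0°.

I = 0.1273∠101.0° A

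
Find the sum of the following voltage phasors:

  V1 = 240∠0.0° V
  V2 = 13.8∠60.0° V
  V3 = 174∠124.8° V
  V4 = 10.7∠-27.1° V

Step 1 — Convert each phasor to rectangular form:
  V1 = 240·(cos(0.0°) + j·sin(0.0°)) = 240 V
  V2 = 13.8·(cos(60.0°) + j·sin(60.0°)) = 6.9 + j11.95 V
  V3 = 174·(cos(124.8°) + j·sin(124.8°)) = -99.3 + j142.9 V
  V4 = 10.7·(cos(-27.1°) + j·sin(-27.1°)) = 9.525 - j4.874 V
Step 2 — Sum components: V_total = 157.1 + j150 V.
Step 3 — Convert to polar: |V_total| = 217.2 V, ∠V_total = 43.7°.

V_total = 217.2∠43.7° V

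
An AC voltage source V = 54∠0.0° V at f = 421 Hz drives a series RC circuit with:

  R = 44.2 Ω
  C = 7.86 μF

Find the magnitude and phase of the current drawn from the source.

Step 1 — Angular frequency: ω = 2π·f = 2π·421 = 2645 rad/s.
Step 2 — Component impedances:
  R: Z = R = 44.2 Ω
  C: Z = 1/(jωC) = -j/(ω·C) = 0 - j48.1 Ω
Step 3 — Series combination: Z_total = R + C = 44.2 - j48.1 Ω = 65.32∠-47.4° Ω.
Step 4 — Source phasor: V = 54∠0.0° V = 54 V.
Step 5 — Ohm's law: I = V / Z_total = (54) / (44.2 - j48.1) = 0.5594 + j0.6087 A.
Step 6 — Convert to polar: |I| = 0.8267 A, ∠I = 47.4°.

I = 0.8267∠47.4° A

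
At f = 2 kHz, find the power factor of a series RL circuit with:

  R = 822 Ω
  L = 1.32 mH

Step 1 — Angular frequency: ω = 2π·f = 2π·2000 = 1.257e+04 rad/s.
Step 2 — Component impedances:
  R: Z = R = 822 Ω
  L: Z = jωL = j·1.257e+04·0.00132 = 0 + j16.59 Ω
Step 3 — Series combination: Z_total = R + L = 822 + j16.59 Ω = 822.2∠1.2° Ω.
Step 4 — Power factor: PF = cos(φ) = Re(Z)/|Z| = 822/822.2 = 0.9998.
Step 5 — Type: Im(Z) = 16.59 ⇒ lagging (phase φ = 1.2°).

PF = 0.9998 (lagging, φ = 1.2°)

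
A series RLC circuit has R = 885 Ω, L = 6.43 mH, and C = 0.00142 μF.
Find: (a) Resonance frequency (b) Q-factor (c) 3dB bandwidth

Step 1 — Resonance: ω₀ = 1/√(LC) = 1/√(0.00643·1.42e-09) = 3.309e+05 rad/s.
Step 2 — f₀ = ω₀/(2π) = 5.267e+04 Hz.
Step 3 — Series Q: Q = ω₀L/R = 3.309e+05·0.00643/885 = 2.404.
Step 4 — Bandwidth: Δω = ω₀/Q = 1.376e+05 rad/s; BW = Δω/(2π) = 2.191e+04 Hz.

(a) f₀ = 5.267e+04 Hz  (b) Q = 2.404  (c) BW = 2.191e+04 Hz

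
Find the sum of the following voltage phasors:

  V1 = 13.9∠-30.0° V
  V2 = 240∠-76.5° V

Step 1 — Convert each phasor to rectangular form:
  V1 = 13.9·(cos(-30.0°) + j·sin(-30.0°)) = 12.04 - j6.95 V
  V2 = 240·(cos(-76.5°) + j·sin(-76.5°)) = 56.03 - j233.4 V
Step 2 — Sum components: V_total = 68.06 - j240.3 V.
Step 3 — Convert to polar: |V_total| = 249.8 V, ∠V_total = -74.2°.

V_total = 249.8∠-74.2° V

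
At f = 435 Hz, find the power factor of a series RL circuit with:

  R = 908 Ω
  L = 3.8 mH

Step 1 — Angular frequency: ω = 2π·f = 2π·435 = 2733 rad/s.
Step 2 — Component impedances:
  R: Z = R = 908 Ω
  L: Z = jωL = j·2733·0.0038 = 0 + j10.39 Ω
Step 3 — Series combination: Z_total = R + L = 908 + j10.39 Ω = 908.1∠0.7° Ω.
Step 4 — Power factor: PF = cos(φ) = Re(Z)/|Z| = 908/908.1 = 0.9999.
Step 5 — Type: Im(Z) = 10.39 ⇒ lagging (phase φ = 0.7°).

PF = 0.9999 (lagging, φ = 0.7°)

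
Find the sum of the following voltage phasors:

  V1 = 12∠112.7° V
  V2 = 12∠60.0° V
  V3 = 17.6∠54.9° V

Step 1 — Convert each phasor to rectangular form:
  V1 = 12·(cos(112.7°) + j·sin(112.7°)) = -4.631 + j11.07 V
  V2 = 12·(cos(60.0°) + j·sin(60.0°)) = 6 + j10.39 V
  V3 = 17.6·(cos(54.9°) + j·sin(54.9°)) = 10.12 + j14.4 V
Step 2 — Sum components: V_total = 11.49 + j35.86 V.
Step 3 — Convert to polar: |V_total| = 37.66 V, ∠V_total = 72.2°.

V_total = 37.66∠72.2° V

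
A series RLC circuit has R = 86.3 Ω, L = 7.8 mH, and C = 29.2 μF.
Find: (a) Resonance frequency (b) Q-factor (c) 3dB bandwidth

Step 1 — Resonance: ω₀ = 1/√(LC) = 1/√(0.0078·2.92e-05) = 2095 rad/s.
Step 2 — f₀ = ω₀/(2π) = 333.5 Hz.
Step 3 — Series Q: Q = ω₀L/R = 2095·0.0078/86.3 = 0.1894.
Step 4 — Bandwidth: Δω = ω₀/Q = 1.106e+04 rad/s; BW = Δω/(2π) = 1761 Hz.

(a) f₀ = 333.5 Hz  (b) Q = 0.1894  (c) BW = 1761 Hz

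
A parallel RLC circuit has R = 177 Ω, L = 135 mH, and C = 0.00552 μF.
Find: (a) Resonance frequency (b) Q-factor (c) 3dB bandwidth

Step 1 — Resonance: ω₀ = 1/√(LC) = 1/√(0.135·5.52e-09) = 3.663e+04 rad/s.
Step 2 — f₀ = ω₀/(2π) = 5830 Hz.
Step 3 — Parallel Q: Q = R/(ω₀L) = 177/(3.663e+04·0.135) = 0.03579.
Step 4 — Bandwidth: Δω = ω₀/Q = 1.023e+06 rad/s; BW = Δω/(2π) = 1.629e+05 Hz.

(a) f₀ = 5830 Hz  (b) Q = 0.03579  (c) BW = 1.629e+05 Hz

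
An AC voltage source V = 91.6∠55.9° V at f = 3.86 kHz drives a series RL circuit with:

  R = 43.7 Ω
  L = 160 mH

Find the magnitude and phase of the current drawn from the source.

Step 1 — Angular frequency: ω = 2π·f = 2π·3860 = 2.425e+04 rad/s.
Step 2 — Component impedances:
  R: Z = R = 43.7 Ω
  L: Z = jωL = j·2.425e+04·0.16 = 0 + j3880 Ω
Step 3 — Series combination: Z_total = R + L = 43.7 + j3880 Ω = 3881∠89.4° Ω.
Step 4 — Source phasor: V = 91.6∠55.9° V = 51.35 + j75.85 V.
Step 5 — Ohm's law: I = V / Z_total = (51.35 + j75.85) / (43.7 + j3880) = 0.01969 - j0.01301 A.
Step 6 — Convert to polar: |I| = 0.0236 A, ∠I = -33.5°.

I = 0.0236∠-33.5° A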